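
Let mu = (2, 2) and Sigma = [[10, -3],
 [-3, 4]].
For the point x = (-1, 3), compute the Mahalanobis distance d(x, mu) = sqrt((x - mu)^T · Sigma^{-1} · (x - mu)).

Step 1 — centre the observation: (x - mu) = (-3, 1).

Step 2 — invert Sigma. det(Sigma) = 10·4 - (-3)² = 31.
  Sigma^{-1} = (1/det) · [[d, -b], [-b, a]] = [[0.129, 0.0968],
 [0.0968, 0.3226]].

Step 3 — form the quadratic (x - mu)^T · Sigma^{-1} · (x - mu):
  Sigma^{-1} · (x - mu) = (-0.2903, 0.0323).
  (x - mu)^T · [Sigma^{-1} · (x - mu)] = (-3)·(-0.2903) + (1)·(0.0323) = 0.9032.

Step 4 — take square root: d = √(0.9032) ≈ 0.9504.

d(x, mu) = √(0.9032) ≈ 0.9504


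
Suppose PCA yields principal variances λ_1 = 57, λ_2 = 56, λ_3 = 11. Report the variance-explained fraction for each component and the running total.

Step 1 — total variance = trace(Sigma) = Σ λ_i = 57 + 56 + 11 = 124.

Step 2 — fraction explained by component i = λ_i / Σ λ:
  PC1: 57/124 = 0.4597
  PC2: 56/124 = 0.4516
  PC3: 11/124 = 0.0887

Step 3 — cumulative fraction after k components = (λ_1 + ... + λ_k) / Σ λ:
  k = 1: 57/124 = 0.4597
  k = 2: (57 + 56)/124 = 113/124 = 0.9113
  k = 3: (57 + 56 + 11)/124 = 124/124 = 1

Summary (fraction, with percent):

explained: PC1 0.4597 (45.97%), PC2 0.4516 (45.16%), PC3 0.0887 (8.87%);  cumulative: 0.4597, 0.9113, 1


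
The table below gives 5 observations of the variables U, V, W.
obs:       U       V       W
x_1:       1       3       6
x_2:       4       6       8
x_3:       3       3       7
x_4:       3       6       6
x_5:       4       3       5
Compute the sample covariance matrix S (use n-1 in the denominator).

Step 1 — column means:
  mean(U) = (1 + 4 + 3 + 3 + 4) / 5 = 15/5 = 3
  mean(V) = (3 + 6 + 3 + 6 + 3) / 5 = 21/5 = 4.2
  mean(W) = (6 + 8 + 7 + 6 + 5) / 5 = 32/5 = 6.4

Step 2 — sample covariance S[i,j] = (1/(n-1)) · Σ_k (x_{k,i} - mean_i) · (x_{k,j} - mean_j), with n-1 = 4.
  S[U,U] = ((-2)·(-2) + (1)·(1) + (0)·(0) + (0)·(0) + (1)·(1)) / 4 = 6/4 = 1.5
  S[U,V] = ((-2)·(-1.2) + (1)·(1.8) + (0)·(-1.2) + (0)·(1.8) + (1)·(-1.2)) / 4 = 3/4 = 0.75
  S[U,W] = ((-2)·(-0.4) + (1)·(1.6) + (0)·(0.6) + (0)·(-0.4) + (1)·(-1.4)) / 4 = 1/4 = 0.25
  S[V,V] = ((-1.2)·(-1.2) + (1.8)·(1.8) + (-1.2)·(-1.2) + (1.8)·(1.8) + (-1.2)·(-1.2)) / 4 = 10.8/4 = 2.7
  S[V,W] = ((-1.2)·(-0.4) + (1.8)·(1.6) + (-1.2)·(0.6) + (1.8)·(-0.4) + (-1.2)·(-1.4)) / 4 = 3.6/4 = 0.9
  S[W,W] = ((-0.4)·(-0.4) + (1.6)·(1.6) + (0.6)·(0.6) + (-0.4)·(-0.4) + (-1.4)·(-1.4)) / 4 = 5.2/4 = 1.3

S is symmetric (S[j,i] = S[i,j]). Assembling:

S = [[1.5, 0.75, 0.25],
 [0.75, 2.7, 0.9],
 [0.25, 0.9, 1.3]]


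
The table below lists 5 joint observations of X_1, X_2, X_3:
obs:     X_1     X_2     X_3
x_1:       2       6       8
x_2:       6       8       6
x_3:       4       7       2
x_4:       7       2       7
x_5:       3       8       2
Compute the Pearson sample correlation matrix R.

Step 1 — column means:
  mean(X_1) = (2 + 6 + 4 + 7 + 3) / 5 = 22/5 = 4.4
  mean(X_2) = (6 + 8 + 7 + 2 + 8) / 5 = 31/5 = 6.2
  mean(X_3) = (8 + 6 + 2 + 7 + 2) / 5 = 25/5 = 5

Step 2 — sample variances and covariances s[i,j] = (1/(n-1)) · Σ_k (x_{k,i} - mean_i) · (x_{k,j} - mean_j), with n-1 = 4:
  s[X_1,X_1] = ((-2.4)·(-2.4) + (1.6)·(1.6) + (-0.4)·(-0.4) + (2.6)·(2.6) + (-1.4)·(-1.4)) / 4 = 17.2/4 = 4.3
  s[X_1,X_2] = ((-2.4)·(-0.2) + (1.6)·(1.8) + (-0.4)·(0.8) + (2.6)·(-4.2) + (-1.4)·(1.8)) / 4 = -10.4/4 = -2.6
  s[X_1,X_3] = ((-2.4)·(3) + (1.6)·(1) + (-0.4)·(-3) + (2.6)·(2) + (-1.4)·(-3)) / 4 = 5/4 = 1.25
  s[X_2,X_2] = ((-0.2)·(-0.2) + (1.8)·(1.8) + (0.8)·(0.8) + (-4.2)·(-4.2) + (1.8)·(1.8)) / 4 = 24.8/4 = 6.2
  s[X_2,X_3] = ((-0.2)·(3) + (1.8)·(1) + (0.8)·(-3) + (-4.2)·(2) + (1.8)·(-3)) / 4 = -15/4 = -3.75
  s[X_3,X_3] = ((3)·(3) + (1)·(1) + (-3)·(-3) + (2)·(2) + (-3)·(-3)) / 4 = 32/4 = 8
  Sample standard deviations s_i = √(s[i,i]):
  s(X_1) = √(4.3) = 2.0736
  s(X_2) = √(6.2) = 2.49
  s(X_3) = √(8) = 2.8284

Step 3 — r_{ij} = s_{ij} / (s_i · s_j):
  r[X_1,X_1] = 1 (diagonal).
  r[X_1,X_2] = -2.6 / (2.0736 · 2.49) = -2.6 / 5.1633 = -0.5036
  r[X_1,X_3] = 1.25 / (2.0736 · 2.8284) = 1.25 / 5.8652 = 0.2131
  r[X_2,X_2] = 1 (diagonal).
  r[X_2,X_3] = -3.75 / (2.49 · 2.8284) = -3.75 / 7.0427 = -0.5325
  r[X_3,X_3] = 1 (diagonal).

R is symmetric with unit diagonal. Assembling:

R = [[1, -0.5036, 0.2131],
 [-0.5036, 1, -0.5325],
 [0.2131, -0.5325, 1]]


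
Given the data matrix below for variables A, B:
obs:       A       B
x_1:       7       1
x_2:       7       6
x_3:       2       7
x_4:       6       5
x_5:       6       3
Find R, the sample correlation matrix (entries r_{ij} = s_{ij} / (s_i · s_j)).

Step 1 — column means:
  mean(A) = (7 + 7 + 2 + 6 + 6) / 5 = 28/5 = 5.6
  mean(B) = (1 + 6 + 7 + 5 + 3) / 5 = 22/5 = 4.4

Step 2 — sample variances and covariances s[i,j] = (1/(n-1)) · Σ_k (x_{k,i} - mean_i) · (x_{k,j} - mean_j), with n-1 = 4:
  s[A,A] = ((1.4)·(1.4) + (1.4)·(1.4) + (-3.6)·(-3.6) + (0.4)·(0.4) + (0.4)·(0.4)) / 4 = 17.2/4 = 4.3
  s[A,B] = ((1.4)·(-3.4) + (1.4)·(1.6) + (-3.6)·(2.6) + (0.4)·(0.6) + (0.4)·(-1.4)) / 4 = -12.2/4 = -3.05
  s[B,B] = ((-3.4)·(-3.4) + (1.6)·(1.6) + (2.6)·(2.6) + (0.6)·(0.6) + (-1.4)·(-1.4)) / 4 = 23.2/4 = 5.8
  Sample standard deviations s_i = √(s[i,i]):
  s(A) = √(4.3) = 2.0736
  s(B) = √(5.8) = 2.4083

Step 3 — r_{ij} = s_{ij} / (s_i · s_j):
  r[A,A] = 1 (diagonal).
  r[A,B] = -3.05 / (2.0736 · 2.4083) = -3.05 / 4.994 = -0.6107
  r[B,B] = 1 (diagonal).

R is symmetric with unit diagonal. Assembling:

R = [[1, -0.6107],
 [-0.6107, 1]]


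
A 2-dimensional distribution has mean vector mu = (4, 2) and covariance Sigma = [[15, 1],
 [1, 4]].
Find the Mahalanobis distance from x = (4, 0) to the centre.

Step 1 — centre the observation: (x - mu) = (0, -2).

Step 2 — invert Sigma. det(Sigma) = 15·4 - (1)² = 59.
  Sigma^{-1} = (1/det) · [[d, -b], [-b, a]] = [[0.0678, -0.0169],
 [-0.0169, 0.2542]].

Step 3 — form the quadratic (x - mu)^T · Sigma^{-1} · (x - mu):
  Sigma^{-1} · (x - mu) = (0.0339, -0.5085).
  (x - mu)^T · [Sigma^{-1} · (x - mu)] = (0)·(0.0339) + (-2)·(-0.5085) = 1.0169.

Step 4 — take square root: d = √(1.0169) ≈ 1.0084.

d(x, mu) = √(1.0169) ≈ 1.0084


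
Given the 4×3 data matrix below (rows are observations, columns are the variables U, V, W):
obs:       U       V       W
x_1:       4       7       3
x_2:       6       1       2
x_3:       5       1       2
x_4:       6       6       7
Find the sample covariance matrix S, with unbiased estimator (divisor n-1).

Step 1 — column means:
  mean(U) = (4 + 6 + 5 + 6) / 4 = 21/4 = 5.25
  mean(V) = (7 + 1 + 1 + 6) / 4 = 15/4 = 3.75
  mean(W) = (3 + 2 + 2 + 7) / 4 = 14/4 = 3.5

Step 2 — sample covariance S[i,j] = (1/(n-1)) · Σ_k (x_{k,i} - mean_i) · (x_{k,j} - mean_j), with n-1 = 3.
  S[U,U] = ((-1.25)·(-1.25) + (0.75)·(0.75) + (-0.25)·(-0.25) + (0.75)·(0.75)) / 3 = 2.75/3 = 0.9167
  S[U,V] = ((-1.25)·(3.25) + (0.75)·(-2.75) + (-0.25)·(-2.75) + (0.75)·(2.25)) / 3 = -3.75/3 = -1.25
  S[U,W] = ((-1.25)·(-0.5) + (0.75)·(-1.5) + (-0.25)·(-1.5) + (0.75)·(3.5)) / 3 = 2.5/3 = 0.8333
  S[V,V] = ((3.25)·(3.25) + (-2.75)·(-2.75) + (-2.75)·(-2.75) + (2.25)·(2.25)) / 3 = 30.75/3 = 10.25
  S[V,W] = ((3.25)·(-0.5) + (-2.75)·(-1.5) + (-2.75)·(-1.5) + (2.25)·(3.5)) / 3 = 14.5/3 = 4.8333
  S[W,W] = ((-0.5)·(-0.5) + (-1.5)·(-1.5) + (-1.5)·(-1.5) + (3.5)·(3.5)) / 3 = 17/3 = 5.6667

S is symmetric (S[j,i] = S[i,j]). Assembling:

S = [[0.9167, -1.25, 0.8333],
 [-1.25, 10.25, 4.8333],
 [0.8333, 4.8333, 5.6667]]


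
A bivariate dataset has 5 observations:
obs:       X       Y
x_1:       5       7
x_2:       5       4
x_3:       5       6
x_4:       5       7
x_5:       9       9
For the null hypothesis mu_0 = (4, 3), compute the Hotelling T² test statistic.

Step 1 — sample mean vector:
  mean(X) = (5 + 5 + 5 + 5 + 9) / 5 = 29/5 = 5.8
  mean(Y) = (7 + 4 + 6 + 7 + 9) / 5 = 33/5 = 6.6
  x̄ = (5.8, 6.6),  deviation x̄ - mu_0 = (5.8, 6.6) - (4, 3) = (1.8, 3.6).

Step 2 — sample covariance matrix, S[i,j] = (1/(n-1)) · Σ_k (x_{k,i} - mean_i) · (x_{k,j} - mean_j), divisor n-1 = 4:
  S[X,X] = ((-0.8)·(-0.8) + (-0.8)·(-0.8) + (-0.8)·(-0.8) + (-0.8)·(-0.8) + (3.2)·(3.2)) / 4 = 12.8/4 = 3.2
  S[X,Y] = ((-0.8)·(0.4) + (-0.8)·(-2.6) + (-0.8)·(-0.6) + (-0.8)·(0.4) + (3.2)·(2.4)) / 4 = 9.6/4 = 2.4
  S[Y,Y] = ((0.4)·(0.4) + (-2.6)·(-2.6) + (-0.6)·(-0.6) + (0.4)·(0.4) + (2.4)·(2.4)) / 4 = 13.2/4 = 3.3
  S = [[3.2, 2.4],
 [2.4, 3.3]].

Step 3 — invert S. det(S) = 3.2·3.3 - (2.4)² = 4.8.
  S^{-1} = (1/det) · [[d, -b], [-b, a]] = [[0.6875, -0.5],
 [-0.5, 0.6667]].

Step 4 — quadratic form (x̄ - mu_0)^T · S^{-1} · (x̄ - mu_0):
  S^{-1} · (x̄ - mu_0) = (-0.5625, 1.5),
  (x̄ - mu_0)^T · [...] = (1.8)·(-0.5625) + (3.6)·(1.5) = 4.3875.

Step 5 — scale by n: T² = 5 · 4.3875 = 21.9375.

T² ≈ 21.9375


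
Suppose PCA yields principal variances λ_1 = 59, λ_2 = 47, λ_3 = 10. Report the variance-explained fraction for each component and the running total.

Step 1 — total variance = trace(Sigma) = Σ λ_i = 59 + 47 + 10 = 116.

Step 2 — fraction explained by component i = λ_i / Σ λ:
  PC1: 59/116 = 0.5086
  PC2: 47/116 = 0.4052
  PC3: 10/116 = 0.0862

Step 3 — cumulative fraction after k components = (λ_1 + ... + λ_k) / Σ λ:
  k = 1: 59/116 = 0.5086
  k = 2: (59 + 47)/116 = 106/116 = 0.9138
  k = 3: (59 + 47 + 10)/116 = 116/116 = 1

Summary (fraction, with percent):

explained: PC1 0.5086 (50.86%), PC2 0.4052 (40.52%), PC3 0.0862 (8.62%);  cumulative: 0.5086, 0.9138, 1


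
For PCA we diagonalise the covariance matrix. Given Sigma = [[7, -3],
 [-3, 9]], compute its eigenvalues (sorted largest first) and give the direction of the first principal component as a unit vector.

Step 1 — characteristic polynomial of 2×2 Sigma:
  det(Sigma - λI) = λ² - trace · λ + det = 0.
  trace = 7 + 9 = 16, det = 7·9 - (-3)² = 54.
Step 2 — discriminant:
  Δ = trace² - 4·det = 256 - 216 = 40.
Step 3 — eigenvalues:
  λ = (trace ± √Δ)/2 = (16 ± 6.3246)/2,
  λ_1 = 11.1623,  λ_2 = 4.8377.

Step 4 — unit eigenvector for λ_1: solve (Sigma - λ_1 I)v = 0. First row:
  (7 - 11.1623)·v_x + (-3)·v_y = 0, i.e. (-4.1623)·v_x + (-3)·v_y = 0,
  so v ∝ (b, λ_1 - a) = (-3, 4.1623); multiply by -1 so the first entry is positive: u = (3, -4.1623).
  ||u|| = √((3)² + (-4.1623)²) = √(26.3246) ≈ 5.1307,
  v_1 = u/||u|| ≈ (0.5847, -0.8112) (||v_1|| = 1).

λ_1 = 11.1623,  λ_2 = 4.8377;  v_1 ≈ (0.5847, -0.8112)


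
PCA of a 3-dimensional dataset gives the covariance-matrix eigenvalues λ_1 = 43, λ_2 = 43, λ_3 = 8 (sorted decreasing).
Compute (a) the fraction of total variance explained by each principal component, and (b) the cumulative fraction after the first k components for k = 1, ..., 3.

Step 1 — total variance = trace(Sigma) = Σ λ_i = 43 + 43 + 8 = 94.

Step 2 — fraction explained by component i = λ_i / Σ λ:
  PC1: 43/94 = 0.4574
  PC2: 43/94 = 0.4574
  PC3: 8/94 = 0.0851

Step 3 — cumulative fraction after k components = (λ_1 + ... + λ_k) / Σ λ:
  k = 1: 43/94 = 0.4574
  k = 2: (43 + 43)/94 = 86/94 = 0.9149
  k = 3: (43 + 43 + 8)/94 = 94/94 = 1

Summary (fraction, with percent):

explained: PC1 0.4574 (45.74%), PC2 0.4574 (45.74%), PC3 0.0851 (8.51%);  cumulative: 0.4574, 0.9149, 1


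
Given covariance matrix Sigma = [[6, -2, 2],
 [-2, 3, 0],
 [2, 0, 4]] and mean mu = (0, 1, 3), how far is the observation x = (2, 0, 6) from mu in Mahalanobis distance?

Step 1 — centre the observation: (x - mu) = (2, -1, 3).

Step 2 — invert Sigma (cofactor / det for 3×3, or solve directly):
  Sigma^{-1} = [[0.2727, 0.1818, -0.1364],
 [0.1818, 0.4545, -0.0909],
 [-0.1364, -0.0909, 0.3182]].

Step 3 — form the quadratic (x - mu)^T · Sigma^{-1} · (x - mu):
  Sigma^{-1} · (x - mu) = (-0.0455, -0.3636, 0.7727).
  (x - mu)^T · [Sigma^{-1} · (x - mu)] = (2)·(-0.0455) + (-1)·(-0.3636) + (3)·(0.7727) = 2.5909.

Step 4 — take square root: d = √(2.5909) ≈ 1.6096.

d(x, mu) = √(2.5909) ≈ 1.6096


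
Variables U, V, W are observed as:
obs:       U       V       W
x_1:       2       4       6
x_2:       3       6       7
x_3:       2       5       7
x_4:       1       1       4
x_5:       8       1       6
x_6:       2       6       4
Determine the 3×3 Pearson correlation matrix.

Step 1 — column means:
  mean(U) = (2 + 3 + 2 + 1 + 8 + 2) / 6 = 18/6 = 3
  mean(V) = (4 + 6 + 5 + 1 + 1 + 6) / 6 = 23/6 = 3.8333
  mean(W) = (6 + 7 + 7 + 4 + 6 + 4) / 6 = 34/6 = 5.6667

Step 2 — sample variances and covariances s[i,j] = (1/(n-1)) · Σ_k (x_{k,i} - mean_i) · (x_{k,j} - mean_j), with n-1 = 5:
  s[U,U] = ((-1)·(-1) + (0)·(0) + (-1)·(-1) + (-2)·(-2) + (5)·(5) + (-1)·(-1)) / 5 = 32/5 = 6.4
  s[U,V] = ((-1)·(0.1667) + (0)·(2.1667) + (-1)·(1.1667) + (-2)·(-2.8333) + (5)·(-2.8333) + (-1)·(2.1667)) / 5 = -12/5 = -2.4
  s[U,W] = ((-1)·(0.3333) + (0)·(1.3333) + (-1)·(1.3333) + (-2)·(-1.6667) + (5)·(0.3333) + (-1)·(-1.6667)) / 5 = 5/5 = 1
  s[V,V] = ((0.1667)·(0.1667) + (2.1667)·(2.1667) + (1.1667)·(1.1667) + (-2.8333)·(-2.8333) + (-2.8333)·(-2.8333) + (2.1667)·(2.1667)) / 5 = 26.8333/5 = 5.3667
  s[V,W] = ((0.1667)·(0.3333) + (2.1667)·(1.3333) + (1.1667)·(1.3333) + (-2.8333)·(-1.6667) + (-2.8333)·(0.3333) + (2.1667)·(-1.6667)) / 5 = 4.6667/5 = 0.9333
  s[W,W] = ((0.3333)·(0.3333) + (1.3333)·(1.3333) + (1.3333)·(1.3333) + (-1.6667)·(-1.6667) + (0.3333)·(0.3333) + (-1.6667)·(-1.6667)) / 5 = 9.3333/5 = 1.8667
  Sample standard deviations s_i = √(s[i,i]):
  s(U) = √(6.4) = 2.5298
  s(V) = √(5.3667) = 2.3166
  s(W) = √(1.8667) = 1.3663

Step 3 — r_{ij} = s_{ij} / (s_i · s_j):
  r[U,U] = 1 (diagonal).
  r[U,V] = -2.4 / (2.5298 · 2.3166) = -2.4 / 5.8606 = -0.4095
  r[U,W] = 1 / (2.5298 · 1.3663) = 1 / 3.4564 = 0.2893
  r[V,V] = 1 (diagonal).
  r[V,W] = 0.9333 / (2.3166 · 1.3663) = 0.9333 / 3.1651 = 0.2949
  r[W,W] = 1 (diagonal).

R is symmetric with unit diagonal. Assembling:

R = [[1, -0.4095, 0.2893],
 [-0.4095, 1, 0.2949],
 [0.2893, 0.2949, 1]]


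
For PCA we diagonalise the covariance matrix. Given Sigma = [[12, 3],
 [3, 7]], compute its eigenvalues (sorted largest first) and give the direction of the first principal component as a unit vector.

Step 1 — characteristic polynomial of 2×2 Sigma:
  det(Sigma - λI) = λ² - trace · λ + det = 0.
  trace = 12 + 7 = 19, det = 12·7 - (3)² = 75.
Step 2 — discriminant:
  Δ = trace² - 4·det = 361 - 300 = 61.
Step 3 — eigenvalues:
  λ = (trace ± √Δ)/2 = (19 ± 7.8102)/2,
  λ_1 = 13.4051,  λ_2 = 5.5949.

Step 4 — unit eigenvector for λ_1: solve (Sigma - λ_1 I)v = 0. First row:
  (12 - 13.4051)·v_x + (3)·v_y = 0, i.e. (-1.4051)·v_x + (3)·v_y = 0,
  so v ∝ (b, λ_1 - a) = (3, 1.4051) = u.
  ||u|| = √((3)² + (1.4051)²) = √(10.9744) ≈ 3.3128,
  v_1 = u/||u|| ≈ (0.9056, 0.4242) (||v_1|| = 1).

λ_1 = 13.4051,  λ_2 = 5.5949;  v_1 ≈ (0.9056, 0.4242)


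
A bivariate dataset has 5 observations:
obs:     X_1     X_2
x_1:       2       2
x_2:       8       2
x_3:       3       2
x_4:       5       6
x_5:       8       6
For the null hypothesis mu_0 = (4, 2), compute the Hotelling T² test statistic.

Step 1 — sample mean vector:
  mean(X_1) = (2 + 8 + 3 + 5 + 8) / 5 = 26/5 = 5.2
  mean(X_2) = (2 + 2 + 2 + 6 + 6) / 5 = 18/5 = 3.6
  x̄ = (5.2, 3.6),  deviation x̄ - mu_0 = (5.2, 3.6) - (4, 2) = (1.2, 1.6).

Step 2 — sample covariance matrix, S[i,j] = (1/(n-1)) · Σ_k (x_{k,i} - mean_i) · (x_{k,j} - mean_j), divisor n-1 = 4:
  S[X_1,X_1] = ((-3.2)·(-3.2) + (2.8)·(2.8) + (-2.2)·(-2.2) + (-0.2)·(-0.2) + (2.8)·(2.8)) / 4 = 30.8/4 = 7.7
  S[X_1,X_2] = ((-3.2)·(-1.6) + (2.8)·(-1.6) + (-2.2)·(-1.6) + (-0.2)·(2.4) + (2.8)·(2.4)) / 4 = 10.4/4 = 2.6
  S[X_2,X_2] = ((-1.6)·(-1.6) + (-1.6)·(-1.6) + (-1.6)·(-1.6) + (2.4)·(2.4) + (2.4)·(2.4)) / 4 = 19.2/4 = 4.8
  S = [[7.7, 2.6],
 [2.6, 4.8]].

Step 3 — invert S. det(S) = 7.7·4.8 - (2.6)² = 30.2.
  S^{-1} = (1/det) · [[d, -b], [-b, a]] = [[0.1589, -0.0861],
 [-0.0861, 0.255]].

Step 4 — quadratic form (x̄ - mu_0)^T · S^{-1} · (x̄ - mu_0):
  S^{-1} · (x̄ - mu_0) = (0.053, 0.3046),
  (x̄ - mu_0)^T · [...] = (1.2)·(0.053) + (1.6)·(0.3046) = 0.551.

Step 5 — scale by n: T² = 5 · 0.551 = 2.755.

T² ≈ 2.755


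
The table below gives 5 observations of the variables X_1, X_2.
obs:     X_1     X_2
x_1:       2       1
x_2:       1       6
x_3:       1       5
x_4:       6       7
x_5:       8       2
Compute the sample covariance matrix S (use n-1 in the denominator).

Step 1 — column means:
  mean(X_1) = (2 + 1 + 1 + 6 + 8) / 5 = 18/5 = 3.6
  mean(X_2) = (1 + 6 + 5 + 7 + 2) / 5 = 21/5 = 4.2

Step 2 — sample covariance S[i,j] = (1/(n-1)) · Σ_k (x_{k,i} - mean_i) · (x_{k,j} - mean_j), with n-1 = 4.
  S[X_1,X_1] = ((-1.6)·(-1.6) + (-2.6)·(-2.6) + (-2.6)·(-2.6) + (2.4)·(2.4) + (4.4)·(4.4)) / 4 = 41.2/4 = 10.3
  S[X_1,X_2] = ((-1.6)·(-3.2) + (-2.6)·(1.8) + (-2.6)·(0.8) + (2.4)·(2.8) + (4.4)·(-2.2)) / 4 = -4.6/4 = -1.15
  S[X_2,X_2] = ((-3.2)·(-3.2) + (1.8)·(1.8) + (0.8)·(0.8) + (2.8)·(2.8) + (-2.2)·(-2.2)) / 4 = 26.8/4 = 6.7

S is symmetric (S[j,i] = S[i,j]). Assembling:

S = [[10.3, -1.15],
 [-1.15, 6.7]]


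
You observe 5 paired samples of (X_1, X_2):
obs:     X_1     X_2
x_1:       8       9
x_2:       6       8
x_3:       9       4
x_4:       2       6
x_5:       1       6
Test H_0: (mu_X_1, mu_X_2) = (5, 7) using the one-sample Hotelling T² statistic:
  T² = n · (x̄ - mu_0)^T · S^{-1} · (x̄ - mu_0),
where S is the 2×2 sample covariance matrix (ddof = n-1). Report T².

Step 1 — sample mean vector:
  mean(X_1) = (8 + 6 + 9 + 2 + 1) / 5 = 26/5 = 5.2
  mean(X_2) = (9 + 8 + 4 + 6 + 6) / 5 = 33/5 = 6.6
  x̄ = (5.2, 6.6),  deviation x̄ - mu_0 = (5.2, 6.6) - (5, 7) = (0.2, -0.4).

Step 2 — sample covariance matrix, S[i,j] = (1/(n-1)) · Σ_k (x_{k,i} - mean_i) · (x_{k,j} - mean_j), divisor n-1 = 4:
  S[X_1,X_1] = ((2.8)·(2.8) + (0.8)·(0.8) + (3.8)·(3.8) + (-3.2)·(-3.2) + (-4.2)·(-4.2)) / 4 = 50.8/4 = 12.7
  S[X_1,X_2] = ((2.8)·(2.4) + (0.8)·(1.4) + (3.8)·(-2.6) + (-3.2)·(-0.6) + (-4.2)·(-0.6)) / 4 = 2.4/4 = 0.6
  S[X_2,X_2] = ((2.4)·(2.4) + (1.4)·(1.4) + (-2.6)·(-2.6) + (-0.6)·(-0.6) + (-0.6)·(-0.6)) / 4 = 15.2/4 = 3.8
  S = [[12.7, 0.6],
 [0.6, 3.8]].

Step 3 — invert S. det(S) = 12.7·3.8 - (0.6)² = 47.9.
  S^{-1} = (1/det) · [[d, -b], [-b, a]] = [[0.0793, -0.0125],
 [-0.0125, 0.2651]].

Step 4 — quadratic form (x̄ - mu_0)^T · S^{-1} · (x̄ - mu_0):
  S^{-1} · (x̄ - mu_0) = (0.0209, -0.1086),
  (x̄ - mu_0)^T · [...] = (0.2)·(0.0209) + (-0.4)·(-0.1086) = 0.0476.

Step 5 — scale by n: T² = 5 · 0.0476 = 0.238.

T² ≈ 0.238


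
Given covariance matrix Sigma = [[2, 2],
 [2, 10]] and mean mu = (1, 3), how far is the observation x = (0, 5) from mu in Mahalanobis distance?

Step 1 — centre the observation: (x - mu) = (-1, 2).

Step 2 — invert Sigma. det(Sigma) = 2·10 - (2)² = 16.
  Sigma^{-1} = (1/det) · [[d, -b], [-b, a]] = [[0.625, -0.125],
 [-0.125, 0.125]].

Step 3 — form the quadratic (x - mu)^T · Sigma^{-1} · (x - mu):
  Sigma^{-1} · (x - mu) = (-0.875, 0.375).
  (x - mu)^T · [Sigma^{-1} · (x - mu)] = (-1)·(-0.875) + (2)·(0.375) = 1.625.

Step 4 — take square root: d = √(1.625) ≈ 1.2748.

d(x, mu) = √(1.625) ≈ 1.2748


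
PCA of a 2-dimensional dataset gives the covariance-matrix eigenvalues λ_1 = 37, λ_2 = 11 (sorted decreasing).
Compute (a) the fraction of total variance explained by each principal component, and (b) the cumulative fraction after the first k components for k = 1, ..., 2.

Step 1 — total variance = trace(Sigma) = Σ λ_i = 37 + 11 = 48.

Step 2 — fraction explained by component i = λ_i / Σ λ:
  PC1: 37/48 = 0.7708
  PC2: 11/48 = 0.2292

Step 3 — cumulative fraction after k components = (λ_1 + ... + λ_k) / Σ λ:
  k = 1: 37/48 = 0.7708
  k = 2: (37 + 11)/48 = 48/48 = 1

Summary (fraction, with percent):

explained: PC1 0.7708 (77.08%), PC2 0.2292 (22.92%);  cumulative: 0.7708, 1


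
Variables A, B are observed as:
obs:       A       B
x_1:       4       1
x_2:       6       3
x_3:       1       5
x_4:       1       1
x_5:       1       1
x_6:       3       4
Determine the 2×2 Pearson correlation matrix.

Step 1 — column means:
  mean(A) = (4 + 6 + 1 + 1 + 1 + 3) / 6 = 16/6 = 2.6667
  mean(B) = (1 + 3 + 5 + 1 + 1 + 4) / 6 = 15/6 = 2.5

Step 2 — sample variances and covariances s[i,j] = (1/(n-1)) · Σ_k (x_{k,i} - mean_i) · (x_{k,j} - mean_j), with n-1 = 5:
  s[A,A] = ((1.3333)·(1.3333) + (3.3333)·(3.3333) + (-1.6667)·(-1.6667) + (-1.6667)·(-1.6667) + (-1.6667)·(-1.6667) + (0.3333)·(0.3333)) / 5 = 21.3333/5 = 4.2667
  s[A,B] = ((1.3333)·(-1.5) + (3.3333)·(0.5) + (-1.6667)·(2.5) + (-1.6667)·(-1.5) + (-1.6667)·(-1.5) + (0.3333)·(1.5)) / 5 = 1/5 = 0.2
  s[B,B] = ((-1.5)·(-1.5) + (0.5)·(0.5) + (2.5)·(2.5) + (-1.5)·(-1.5) + (-1.5)·(-1.5) + (1.5)·(1.5)) / 5 = 15.5/5 = 3.1
  Sample standard deviations s_i = √(s[i,i]):
  s(A) = √(4.2667) = 2.0656
  s(B) = √(3.1) = 1.7607

Step 3 — r_{ij} = s_{ij} / (s_i · s_j):
  r[A,A] = 1 (diagonal).
  r[A,B] = 0.2 / (2.0656 · 1.7607) = 0.2 / 3.6368 = 0.055
  r[B,B] = 1 (diagonal).

R is symmetric with unit diagonal. Assembling:

R = [[1, 0.055],
 [0.055, 1]]


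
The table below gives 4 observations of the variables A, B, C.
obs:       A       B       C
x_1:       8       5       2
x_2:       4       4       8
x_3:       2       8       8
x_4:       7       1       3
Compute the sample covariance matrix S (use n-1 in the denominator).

Step 1 — column means:
  mean(A) = (8 + 4 + 2 + 7) / 4 = 21/4 = 5.25
  mean(B) = (5 + 4 + 8 + 1) / 4 = 18/4 = 4.5
  mean(C) = (2 + 8 + 8 + 3) / 4 = 21/4 = 5.25

Step 2 — sample covariance S[i,j] = (1/(n-1)) · Σ_k (x_{k,i} - mean_i) · (x_{k,j} - mean_j), with n-1 = 3.
  S[A,A] = ((2.75)·(2.75) + (-1.25)·(-1.25) + (-3.25)·(-3.25) + (1.75)·(1.75)) / 3 = 22.75/3 = 7.5833
  S[A,B] = ((2.75)·(0.5) + (-1.25)·(-0.5) + (-3.25)·(3.5) + (1.75)·(-3.5)) / 3 = -15.5/3 = -5.1667
  S[A,C] = ((2.75)·(-3.25) + (-1.25)·(2.75) + (-3.25)·(2.75) + (1.75)·(-2.25)) / 3 = -25.25/3 = -8.4167
  S[B,B] = ((0.5)·(0.5) + (-0.5)·(-0.5) + (3.5)·(3.5) + (-3.5)·(-3.5)) / 3 = 25/3 = 8.3333
  S[B,C] = ((0.5)·(-3.25) + (-0.5)·(2.75) + (3.5)·(2.75) + (-3.5)·(-2.25)) / 3 = 14.5/3 = 4.8333
  S[C,C] = ((-3.25)·(-3.25) + (2.75)·(2.75) + (2.75)·(2.75) + (-2.25)·(-2.25)) / 3 = 30.75/3 = 10.25

S is symmetric (S[j,i] = S[i,j]). Assembling:

S = [[7.5833, -5.1667, -8.4167],
 [-5.1667, 8.3333, 4.8333],
 [-8.4167, 4.8333, 10.25]]


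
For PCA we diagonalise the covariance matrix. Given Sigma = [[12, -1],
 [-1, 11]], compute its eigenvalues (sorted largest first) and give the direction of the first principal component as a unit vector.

Step 1 — characteristic polynomial of 2×2 Sigma:
  det(Sigma - λI) = λ² - trace · λ + det = 0.
  trace = 12 + 11 = 23, det = 12·11 - (-1)² = 131.
Step 2 — discriminant:
  Δ = trace² - 4·det = 529 - 524 = 5.
Step 3 — eigenvalues:
  λ = (trace ± √Δ)/2 = (23 ± 2.2361)/2,
  λ_1 = 12.618,  λ_2 = 10.382.

Step 4 — unit eigenvector for λ_1: solve (Sigma - λ_1 I)v = 0. First row:
  (12 - 12.618)·v_x + (-1)·v_y = 0, i.e. (-0.618)·v_x + (-1)·v_y = 0,
  so v ∝ (b, λ_1 - a) = (-1, 0.618); multiply by -1 so the first entry is positive: u = (1, -0.618).
  ||u|| = √((1)² + (-0.618)²) = √(1.382) ≈ 1.1756,
  v_1 = u/||u|| ≈ (0.8507, -0.5257) (||v_1|| = 1).

λ_1 = 12.618,  λ_2 = 10.382;  v_1 ≈ (0.8507, -0.5257)


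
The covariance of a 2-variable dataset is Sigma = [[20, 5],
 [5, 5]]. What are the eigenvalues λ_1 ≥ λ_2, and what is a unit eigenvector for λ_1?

Step 1 — characteristic polynomial of 2×2 Sigma:
  det(Sigma - λI) = λ² - trace · λ + det = 0.
  trace = 20 + 5 = 25, det = 20·5 - (5)² = 75.
Step 2 — discriminant:
  Δ = trace² - 4·det = 625 - 300 = 325.
Step 3 — eigenvalues:
  λ = (trace ± √Δ)/2 = (25 ± 18.0278)/2,
  λ_1 = 21.5139,  λ_2 = 3.4861.

Step 4 — unit eigenvector for λ_1: solve (Sigma - λ_1 I)v = 0. First row:
  (20 - 21.5139)·v_x + (5)·v_y = 0, i.e. (-1.5139)·v_x + (5)·v_y = 0,
  so v ∝ (b, λ_1 - a) = (5, 1.5139) = u.
  ||u|| = √((5)² + (1.5139)²) = √(27.2918) ≈ 5.2242,
  v_1 = u/||u|| ≈ (0.9571, 0.2898) (||v_1|| = 1).

λ_1 = 21.5139,  λ_2 = 3.4861;  v_1 ≈ (0.9571, 0.2898)


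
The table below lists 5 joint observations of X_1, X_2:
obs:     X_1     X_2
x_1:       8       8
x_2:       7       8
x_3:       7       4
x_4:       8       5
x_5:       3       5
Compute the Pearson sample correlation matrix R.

Step 1 — column means:
  mean(X_1) = (8 + 7 + 7 + 8 + 3) / 5 = 33/5 = 6.6
  mean(X_2) = (8 + 8 + 4 + 5 + 5) / 5 = 30/5 = 6

Step 2 — sample variances and covariances s[i,j] = (1/(n-1)) · Σ_k (x_{k,i} - mean_i) · (x_{k,j} - mean_j), with n-1 = 4:
  s[X_1,X_1] = ((1.4)·(1.4) + (0.4)·(0.4) + (0.4)·(0.4) + (1.4)·(1.4) + (-3.6)·(-3.6)) / 4 = 17.2/4 = 4.3
  s[X_1,X_2] = ((1.4)·(2) + (0.4)·(2) + (0.4)·(-2) + (1.4)·(-1) + (-3.6)·(-1)) / 4 = 5/4 = 1.25
  s[X_2,X_2] = ((2)·(2) + (2)·(2) + (-2)·(-2) + (-1)·(-1) + (-1)·(-1)) / 4 = 14/4 = 3.5
  Sample standard deviations s_i = √(s[i,i]):
  s(X_1) = √(4.3) = 2.0736
  s(X_2) = √(3.5) = 1.8708

Step 3 — r_{ij} = s_{ij} / (s_i · s_j):
  r[X_1,X_1] = 1 (diagonal).
  r[X_1,X_2] = 1.25 / (2.0736 · 1.8708) = 1.25 / 3.8794 = 0.3222
  r[X_2,X_2] = 1 (diagonal).

R is symmetric with unit diagonal. Assembling:

R = [[1, 0.3222],
 [0.3222, 1]]


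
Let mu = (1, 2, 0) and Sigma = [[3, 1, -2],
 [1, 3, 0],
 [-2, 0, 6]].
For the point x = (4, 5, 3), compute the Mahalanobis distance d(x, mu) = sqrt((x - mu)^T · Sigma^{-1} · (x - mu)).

Step 1 — centre the observation: (x - mu) = (3, 3, 3).

Step 2 — invert Sigma (cofactor / det for 3×3, or solve directly):
  Sigma^{-1} = [[0.5, -0.1667, 0.1667],
 [-0.1667, 0.3889, -0.0556],
 [0.1667, -0.0556, 0.2222]].

Step 3 — form the quadratic (x - mu)^T · Sigma^{-1} · (x - mu):
  Sigma^{-1} · (x - mu) = (1.5, 0.5, 1).
  (x - mu)^T · [Sigma^{-1} · (x - mu)] = (3)·(1.5) + (3)·(0.5) + (3)·(1) = 9.

Step 4 — take square root: d = √(9) ≈ 3.

d(x, mu) = √(9) ≈ 3


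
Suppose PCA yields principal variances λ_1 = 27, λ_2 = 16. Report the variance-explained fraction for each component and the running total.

Step 1 — total variance = trace(Sigma) = Σ λ_i = 27 + 16 = 43.

Step 2 — fraction explained by component i = λ_i / Σ λ:
  PC1: 27/43 = 0.6279
  PC2: 16/43 = 0.3721

Step 3 — cumulative fraction after k components = (λ_1 + ... + λ_k) / Σ λ:
  k = 1: 27/43 = 0.6279
  k = 2: (27 + 16)/43 = 43/43 = 1

Summary (fraction, with percent):

explained: PC1 0.6279 (62.79%), PC2 0.3721 (37.21%);  cumulative: 0.6279, 1


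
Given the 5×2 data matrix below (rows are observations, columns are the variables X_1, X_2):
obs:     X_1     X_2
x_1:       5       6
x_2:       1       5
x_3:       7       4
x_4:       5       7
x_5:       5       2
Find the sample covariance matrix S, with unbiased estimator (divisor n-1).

Step 1 — column means:
  mean(X_1) = (5 + 1 + 7 + 5 + 5) / 5 = 23/5 = 4.6
  mean(X_2) = (6 + 5 + 4 + 7 + 2) / 5 = 24/5 = 4.8

Step 2 — sample covariance S[i,j] = (1/(n-1)) · Σ_k (x_{k,i} - mean_i) · (x_{k,j} - mean_j), with n-1 = 4.
  S[X_1,X_1] = ((0.4)·(0.4) + (-3.6)·(-3.6) + (2.4)·(2.4) + (0.4)·(0.4) + (0.4)·(0.4)) / 4 = 19.2/4 = 4.8
  S[X_1,X_2] = ((0.4)·(1.2) + (-3.6)·(0.2) + (2.4)·(-0.8) + (0.4)·(2.2) + (0.4)·(-2.8)) / 4 = -2.4/4 = -0.6
  S[X_2,X_2] = ((1.2)·(1.2) + (0.2)·(0.2) + (-0.8)·(-0.8) + (2.2)·(2.2) + (-2.8)·(-2.8)) / 4 = 14.8/4 = 3.7

S is symmetric (S[j,i] = S[i,j]). Assembling:

S = [[4.8, -0.6],
 [-0.6, 3.7]]


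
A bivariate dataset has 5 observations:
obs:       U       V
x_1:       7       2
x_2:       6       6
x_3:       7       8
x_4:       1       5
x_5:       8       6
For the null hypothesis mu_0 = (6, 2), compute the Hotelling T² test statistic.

Step 1 — sample mean vector:
  mean(U) = (7 + 6 + 7 + 1 + 8) / 5 = 29/5 = 5.8
  mean(V) = (2 + 6 + 8 + 5 + 6) / 5 = 27/5 = 5.4
  x̄ = (5.8, 5.4),  deviation x̄ - mu_0 = (5.8, 5.4) - (6, 2) = (-0.2, 3.4).

Step 2 — sample covariance matrix, S[i,j] = (1/(n-1)) · Σ_k (x_{k,i} - mean_i) · (x_{k,j} - mean_j), divisor n-1 = 4:
  S[U,U] = ((1.2)·(1.2) + (0.2)·(0.2) + (1.2)·(1.2) + (-4.8)·(-4.8) + (2.2)·(2.2)) / 4 = 30.8/4 = 7.7
  S[U,V] = ((1.2)·(-3.4) + (0.2)·(0.6) + (1.2)·(2.6) + (-4.8)·(-0.4) + (2.2)·(0.6)) / 4 = 2.4/4 = 0.6
  S[V,V] = ((-3.4)·(-3.4) + (0.6)·(0.6) + (2.6)·(2.6) + (-0.4)·(-0.4) + (0.6)·(0.6)) / 4 = 19.2/4 = 4.8
  S = [[7.7, 0.6],
 [0.6, 4.8]].

Step 3 — invert S. det(S) = 7.7·4.8 - (0.6)² = 36.6.
  S^{-1} = (1/det) · [[d, -b], [-b, a]] = [[0.1311, -0.0164],
 [-0.0164, 0.2104]].

Step 4 — quadratic form (x̄ - mu_0)^T · S^{-1} · (x̄ - mu_0):
  S^{-1} · (x̄ - mu_0) = (-0.082, 0.7186),
  (x̄ - mu_0)^T · [...] = (-0.2)·(-0.082) + (3.4)·(0.7186) = 2.4596.

Step 5 — scale by n: T² = 5 · 2.4596 = 12.2978.

T² ≈ 12.2978


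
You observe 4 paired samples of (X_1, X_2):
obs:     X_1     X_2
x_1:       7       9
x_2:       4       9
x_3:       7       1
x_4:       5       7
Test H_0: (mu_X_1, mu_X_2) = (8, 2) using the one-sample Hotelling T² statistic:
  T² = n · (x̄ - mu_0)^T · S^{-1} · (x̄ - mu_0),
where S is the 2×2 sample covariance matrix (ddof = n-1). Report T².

Step 1 — sample mean vector:
  mean(X_1) = (7 + 4 + 7 + 5) / 4 = 23/4 = 5.75
  mean(X_2) = (9 + 9 + 1 + 7) / 4 = 26/4 = 6.5
  x̄ = (5.75, 6.5),  deviation x̄ - mu_0 = (5.75, 6.5) - (8, 2) = (-2.25, 4.5).

Step 2 — sample covariance matrix, S[i,j] = (1/(n-1)) · Σ_k (x_{k,i} - mean_i) · (x_{k,j} - mean_j), divisor n-1 = 3:
  S[X_1,X_1] = ((1.25)·(1.25) + (-1.75)·(-1.75) + (1.25)·(1.25) + (-0.75)·(-0.75)) / 3 = 6.75/3 = 2.25
  S[X_1,X_2] = ((1.25)·(2.5) + (-1.75)·(2.5) + (1.25)·(-5.5) + (-0.75)·(0.5)) / 3 = -8.5/3 = -2.8333
  S[X_2,X_2] = ((2.5)·(2.5) + (2.5)·(2.5) + (-5.5)·(-5.5) + (0.5)·(0.5)) / 3 = 43/3 = 14.3333
  S = [[2.25, -2.8333],
 [-2.8333, 14.3333]].

Step 3 — invert S. det(S) = 2.25·14.3333 - (-2.8333)² = 24.2222.
  S^{-1} = (1/det) · [[d, -b], [-b, a]] = [[0.5917, 0.117],
 [0.117, 0.0929]].

Step 4 — quadratic form (x̄ - mu_0)^T · S^{-1} · (x̄ - mu_0):
  S^{-1} · (x̄ - mu_0) = (-0.805, 0.1548),
  (x̄ - mu_0)^T · [...] = (-2.25)·(-0.805) + (4.5)·(0.1548) = 2.508.

Step 5 — scale by n: T² = 4 · 2.508 = 10.0321.

T² ≈ 10.0321


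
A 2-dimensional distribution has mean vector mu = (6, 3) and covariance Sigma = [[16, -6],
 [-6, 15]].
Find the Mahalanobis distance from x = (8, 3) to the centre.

Step 1 — centre the observation: (x - mu) = (2, 0).

Step 2 — invert Sigma. det(Sigma) = 16·15 - (-6)² = 204.
  Sigma^{-1} = (1/det) · [[d, -b], [-b, a]] = [[0.0735, 0.0294],
 [0.0294, 0.0784]].

Step 3 — form the quadratic (x - mu)^T · Sigma^{-1} · (x - mu):
  Sigma^{-1} · (x - mu) = (0.1471, 0.0588).
  (x - mu)^T · [Sigma^{-1} · (x - mu)] = (2)·(0.1471) + (0)·(0.0588) = 0.2941.

Step 4 — take square root: d = √(0.2941) ≈ 0.5423.

d(x, mu) = √(0.2941) ≈ 0.5423


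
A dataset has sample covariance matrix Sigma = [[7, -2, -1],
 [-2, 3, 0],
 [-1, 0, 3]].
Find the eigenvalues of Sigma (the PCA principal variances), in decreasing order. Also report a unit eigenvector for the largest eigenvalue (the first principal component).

Step 1 — characteristic polynomial p(λ) = det(λI - Sigma) = λ³ - tr·λ² + c_1·λ - det, where tr = trace, c_1 = sum of the principal 2×2 minors, det = det(Sigma):
  tr = 7 + 3 + 3 = 13,
  c_1 = (7·3 - (-2)²) + (7·3 - (-1)²) + (3·3 - (0)²) = 17 + 20 + 9 = 46,
  det = 7·(3·3 - (0)²) - (-2)·((-2)·3 - (0)·(-1)) + (-1)·((-2)·(0) - 3·(-1)) = 7·(9) - (-2)·(-6) + (-1)·(3) = 48.
  So p(λ) = λ³ - 13λ² + 46λ - 48.
Step 2 — look for an integer root (rational root theorem: any rational root is an integer divisor of 48). Testing λ = 2:
  p(2) = 8 - 52 + 92 - 48 = 0  ✓
  Dividing out (λ - 2): p(λ) = (λ - 2)(λ² - 11λ + 24).
Step 3 — remaining eigenvalues from the quadratic λ² - 11λ + 24 = 0:
  Δ = 11² - 4·24 = 121 - 96 = 25,  λ = (11 ± √25)/2 = (11 ± 5)/2 = 8 or 3.
  Sorted: λ_1 = 8,  λ_2 = 3,  λ_3 = 2  (check: sum = 13 = tr ✓).

Step 4 — unit eigenvector for λ_1 = 8: v spans the null space of (Sigma - λ_1 I), whose rows are
  r_1 = (-1, -2, -1),  r_2 = (-2, -5, 0),  r_3 = (-1, 0, -5).
  v is orthogonal to every row, so take v ∝ r_1 × r_2 = ((-2)·(0) - (-1)·(-5), (-1)·(-2) - (-1)·(0), (-1)·(-5) - (-2)·(-2)) = (-5, 2, 1).
  Rescale (multiply by -1 so the first nonzero entry is positive): u = (5, -2, -1).
  ||u|| = √((5)² + (-2)² + (-1)²) = √(30) ≈ 5.4772,  v_1 = u/||u|| ≈ (0.9129, -0.3651, -0.1826) (||v_1|| = 1).

λ_1 = 8,  λ_2 = 3,  λ_3 = 2;  v_1 ≈ (0.9129, -0.3651, -0.1826)


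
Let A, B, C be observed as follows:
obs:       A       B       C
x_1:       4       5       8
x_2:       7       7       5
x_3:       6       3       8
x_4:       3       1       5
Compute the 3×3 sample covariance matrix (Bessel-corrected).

Step 1 — column means:
  mean(A) = (4 + 7 + 6 + 3) / 4 = 20/4 = 5
  mean(B) = (5 + 7 + 3 + 1) / 4 = 16/4 = 4
  mean(C) = (8 + 5 + 8 + 5) / 4 = 26/4 = 6.5

Step 2 — sample covariance S[i,j] = (1/(n-1)) · Σ_k (x_{k,i} - mean_i) · (x_{k,j} - mean_j), with n-1 = 3.
  S[A,A] = ((-1)·(-1) + (2)·(2) + (1)·(1) + (-2)·(-2)) / 3 = 10/3 = 3.3333
  S[A,B] = ((-1)·(1) + (2)·(3) + (1)·(-1) + (-2)·(-3)) / 3 = 10/3 = 3.3333
  S[A,C] = ((-1)·(1.5) + (2)·(-1.5) + (1)·(1.5) + (-2)·(-1.5)) / 3 = 0/3 = 0
  S[B,B] = ((1)·(1) + (3)·(3) + (-1)·(-1) + (-3)·(-3)) / 3 = 20/3 = 6.6667
  S[B,C] = ((1)·(1.5) + (3)·(-1.5) + (-1)·(1.5) + (-3)·(-1.5)) / 3 = 0/3 = 0
  S[C,C] = ((1.5)·(1.5) + (-1.5)·(-1.5) + (1.5)·(1.5) + (-1.5)·(-1.5)) / 3 = 9/3 = 3

S is symmetric (S[j,i] = S[i,j]). Assembling:

S = [[3.3333, 3.3333, 0],
 [3.3333, 6.6667, 0],
 [0, 0, 3]]


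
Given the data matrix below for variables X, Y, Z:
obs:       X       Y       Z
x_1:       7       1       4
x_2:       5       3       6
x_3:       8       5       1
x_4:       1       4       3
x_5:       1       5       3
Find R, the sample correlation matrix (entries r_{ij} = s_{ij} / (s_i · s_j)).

Step 1 — column means:
  mean(X) = (7 + 5 + 8 + 1 + 1) / 5 = 22/5 = 4.4
  mean(Y) = (1 + 3 + 5 + 4 + 5) / 5 = 18/5 = 3.6
  mean(Z) = (4 + 6 + 1 + 3 + 3) / 5 = 17/5 = 3.4

Step 2 — sample variances and covariances s[i,j] = (1/(n-1)) · Σ_k (x_{k,i} - mean_i) · (x_{k,j} - mean_j), with n-1 = 4:
  s[X,X] = ((2.6)·(2.6) + (0.6)·(0.6) + (3.6)·(3.6) + (-3.4)·(-3.4) + (-3.4)·(-3.4)) / 4 = 43.2/4 = 10.8
  s[X,Y] = ((2.6)·(-2.6) + (0.6)·(-0.6) + (3.6)·(1.4) + (-3.4)·(0.4) + (-3.4)·(1.4)) / 4 = -8.2/4 = -2.05
  s[X,Z] = ((2.6)·(0.6) + (0.6)·(2.6) + (3.6)·(-2.4) + (-3.4)·(-0.4) + (-3.4)·(-0.4)) / 4 = -2.8/4 = -0.7
  s[Y,Y] = ((-2.6)·(-2.6) + (-0.6)·(-0.6) + (1.4)·(1.4) + (0.4)·(0.4) + (1.4)·(1.4)) / 4 = 11.2/4 = 2.8
  s[Y,Z] = ((-2.6)·(0.6) + (-0.6)·(2.6) + (1.4)·(-2.4) + (0.4)·(-0.4) + (1.4)·(-0.4)) / 4 = -7.2/4 = -1.8
  s[Z,Z] = ((0.6)·(0.6) + (2.6)·(2.6) + (-2.4)·(-2.4) + (-0.4)·(-0.4) + (-0.4)·(-0.4)) / 4 = 13.2/4 = 3.3
  Sample standard deviations s_i = √(s[i,i]):
  s(X) = √(10.8) = 3.2863
  s(Y) = √(2.8) = 1.6733
  s(Z) = √(3.3) = 1.8166

Step 3 — r_{ij} = s_{ij} / (s_i · s_j):
  r[X,X] = 1 (diagonal).
  r[X,Y] = -2.05 / (3.2863 · 1.6733) = -2.05 / 5.4991 = -0.3728
  r[X,Z] = -0.7 / (3.2863 · 1.8166) = -0.7 / 5.9699 = -0.1173
  r[Y,Y] = 1 (diagonal).
  r[Y,Z] = -1.8 / (1.6733 · 1.8166) = -1.8 / 3.0397 = -0.5922
  r[Z,Z] = 1 (diagonal).

R is symmetric with unit diagonal. Assembling:

R = [[1, -0.3728, -0.1173],
 [-0.3728, 1, -0.5922],
 [-0.1173, -0.5922, 1]]


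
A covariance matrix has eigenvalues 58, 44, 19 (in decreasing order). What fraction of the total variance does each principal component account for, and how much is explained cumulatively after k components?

Step 1 — total variance = trace(Sigma) = Σ λ_i = 58 + 44 + 19 = 121.

Step 2 — fraction explained by component i = λ_i / Σ λ:
  PC1: 58/121 = 0.4793
  PC2: 44/121 = 0.3636
  PC3: 19/121 = 0.157

Step 3 — cumulative fraction after k components = (λ_1 + ... + λ_k) / Σ λ:
  k = 1: 58/121 = 0.4793
  k = 2: (58 + 44)/121 = 102/121 = 0.843
  k = 3: (58 + 44 + 19)/121 = 121/121 = 1

Summary (fraction, with percent):

explained: PC1 0.4793 (47.93%), PC2 0.3636 (36.36%), PC3 0.157 (15.7%);  cumulative: 0.4793, 0.843, 1


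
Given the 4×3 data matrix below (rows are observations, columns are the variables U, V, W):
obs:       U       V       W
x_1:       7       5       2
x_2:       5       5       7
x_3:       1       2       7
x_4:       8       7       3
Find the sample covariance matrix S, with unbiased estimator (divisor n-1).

Step 1 — column means:
  mean(U) = (7 + 5 + 1 + 8) / 4 = 21/4 = 5.25
  mean(V) = (5 + 5 + 2 + 7) / 4 = 19/4 = 4.75
  mean(W) = (2 + 7 + 7 + 3) / 4 = 19/4 = 4.75

Step 2 — sample covariance S[i,j] = (1/(n-1)) · Σ_k (x_{k,i} - mean_i) · (x_{k,j} - mean_j), with n-1 = 3.
  S[U,U] = ((1.75)·(1.75) + (-0.25)·(-0.25) + (-4.25)·(-4.25) + (2.75)·(2.75)) / 3 = 28.75/3 = 9.5833
  S[U,V] = ((1.75)·(0.25) + (-0.25)·(0.25) + (-4.25)·(-2.75) + (2.75)·(2.25)) / 3 = 18.25/3 = 6.0833
  S[U,W] = ((1.75)·(-2.75) + (-0.25)·(2.25) + (-4.25)·(2.25) + (2.75)·(-1.75)) / 3 = -19.75/3 = -6.5833
  S[V,V] = ((0.25)·(0.25) + (0.25)·(0.25) + (-2.75)·(-2.75) + (2.25)·(2.25)) / 3 = 12.75/3 = 4.25
  S[V,W] = ((0.25)·(-2.75) + (0.25)·(2.25) + (-2.75)·(2.25) + (2.25)·(-1.75)) / 3 = -10.25/3 = -3.4167
  S[W,W] = ((-2.75)·(-2.75) + (2.25)·(2.25) + (2.25)·(2.25) + (-1.75)·(-1.75)) / 3 = 20.75/3 = 6.9167

S is symmetric (S[j,i] = S[i,j]). Assembling:

S = [[9.5833, 6.0833, -6.5833],
 [6.0833, 4.25, -3.4167],
 [-6.5833, -3.4167, 6.9167]]


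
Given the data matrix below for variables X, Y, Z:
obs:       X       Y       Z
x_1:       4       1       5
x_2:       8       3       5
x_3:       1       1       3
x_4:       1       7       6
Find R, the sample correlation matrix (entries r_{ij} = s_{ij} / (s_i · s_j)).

Step 1 — column means:
  mean(X) = (4 + 8 + 1 + 1) / 4 = 14/4 = 3.5
  mean(Y) = (1 + 3 + 1 + 7) / 4 = 12/4 = 3
  mean(Z) = (5 + 5 + 3 + 6) / 4 = 19/4 = 4.75

Step 2 — sample variances and covariances s[i,j] = (1/(n-1)) · Σ_k (x_{k,i} - mean_i) · (x_{k,j} - mean_j), with n-1 = 3:
  s[X,X] = ((0.5)·(0.5) + (4.5)·(4.5) + (-2.5)·(-2.5) + (-2.5)·(-2.5)) / 3 = 33/3 = 11
  s[X,Y] = ((0.5)·(-2) + (4.5)·(0) + (-2.5)·(-2) + (-2.5)·(4)) / 3 = -6/3 = -2
  s[X,Z] = ((0.5)·(0.25) + (4.5)·(0.25) + (-2.5)·(-1.75) + (-2.5)·(1.25)) / 3 = 2.5/3 = 0.8333
  s[Y,Y] = ((-2)·(-2) + (0)·(0) + (-2)·(-2) + (4)·(4)) / 3 = 24/3 = 8
  s[Y,Z] = ((-2)·(0.25) + (0)·(0.25) + (-2)·(-1.75) + (4)·(1.25)) / 3 = 8/3 = 2.6667
  s[Z,Z] = ((0.25)·(0.25) + (0.25)·(0.25) + (-1.75)·(-1.75) + (1.25)·(1.25)) / 3 = 4.75/3 = 1.5833
  Sample standard deviations s_i = √(s[i,i]):
  s(X) = √(11) = 3.3166
  s(Y) = √(8) = 2.8284
  s(Z) = √(1.5833) = 1.2583

Step 3 — r_{ij} = s_{ij} / (s_i · s_j):
  r[X,X] = 1 (diagonal).
  r[X,Y] = -2 / (3.3166 · 2.8284) = -2 / 9.3808 = -0.2132
  r[X,Z] = 0.8333 / (3.3166 · 1.2583) = 0.8333 / 4.1733 = 0.1997
  r[Y,Y] = 1 (diagonal).
  r[Y,Z] = 2.6667 / (2.8284 · 1.2583) = 2.6667 / 3.559 = 0.7493
  r[Z,Z] = 1 (diagonal).

R is symmetric with unit diagonal. Assembling:

R = [[1, -0.2132, 0.1997],
 [-0.2132, 1, 0.7493],
 [0.1997, 0.7493, 1]]


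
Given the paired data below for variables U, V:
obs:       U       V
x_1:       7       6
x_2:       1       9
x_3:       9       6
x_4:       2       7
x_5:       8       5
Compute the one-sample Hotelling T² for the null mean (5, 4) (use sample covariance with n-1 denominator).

Step 1 — sample mean vector:
  mean(U) = (7 + 1 + 9 + 2 + 8) / 5 = 27/5 = 5.4
  mean(V) = (6 + 9 + 6 + 7 + 5) / 5 = 33/5 = 6.6
  x̄ = (5.4, 6.6),  deviation x̄ - mu_0 = (5.4, 6.6) - (5, 4) = (0.4, 2.6).

Step 2 — sample covariance matrix, S[i,j] = (1/(n-1)) · Σ_k (x_{k,i} - mean_i) · (x_{k,j} - mean_j), divisor n-1 = 4:
  S[U,U] = ((1.6)·(1.6) + (-4.4)·(-4.4) + (3.6)·(3.6) + (-3.4)·(-3.4) + (2.6)·(2.6)) / 4 = 53.2/4 = 13.3
  S[U,V] = ((1.6)·(-0.6) + (-4.4)·(2.4) + (3.6)·(-0.6) + (-3.4)·(0.4) + (2.6)·(-1.6)) / 4 = -19.2/4 = -4.8
  S[V,V] = ((-0.6)·(-0.6) + (2.4)·(2.4) + (-0.6)·(-0.6) + (0.4)·(0.4) + (-1.6)·(-1.6)) / 4 = 9.2/4 = 2.3
  S = [[13.3, -4.8],
 [-4.8, 2.3]].

Step 3 — invert S. det(S) = 13.3·2.3 - (-4.8)² = 7.55.
  S^{-1} = (1/det) · [[d, -b], [-b, a]] = [[0.3046, 0.6358],
 [0.6358, 1.7616]].

Step 4 — quadratic form (x̄ - mu_0)^T · S^{-1} · (x̄ - mu_0):
  S^{-1} · (x̄ - mu_0) = (1.7748, 4.8344),
  (x̄ - mu_0)^T · [...] = (0.4)·(1.7748) + (2.6)·(4.8344) = 13.2795.

Step 5 — scale by n: T² = 5 · 13.2795 = 66.3974.

T² ≈ 66.3974
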